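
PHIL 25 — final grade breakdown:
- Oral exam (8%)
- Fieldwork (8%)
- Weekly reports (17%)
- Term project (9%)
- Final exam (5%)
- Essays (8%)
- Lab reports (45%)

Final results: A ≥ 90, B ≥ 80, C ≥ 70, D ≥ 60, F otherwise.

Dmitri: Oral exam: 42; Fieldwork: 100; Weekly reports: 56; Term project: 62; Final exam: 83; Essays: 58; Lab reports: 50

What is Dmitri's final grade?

Weighted total:
  Oral exam 42 × 0.08 = 3.36
  Fieldwork 100 × 0.08 = 8
  Weekly reports 56 × 0.17 = 9.52
  Term project 62 × 0.09 = 5.58
  Final exam 83 × 0.05 = 4.15
  Essays 58 × 0.08 = 4.64
  Lab reports 50 × 0.45 = 22.5
Sum = 57.75
57.75 < 60 → F

F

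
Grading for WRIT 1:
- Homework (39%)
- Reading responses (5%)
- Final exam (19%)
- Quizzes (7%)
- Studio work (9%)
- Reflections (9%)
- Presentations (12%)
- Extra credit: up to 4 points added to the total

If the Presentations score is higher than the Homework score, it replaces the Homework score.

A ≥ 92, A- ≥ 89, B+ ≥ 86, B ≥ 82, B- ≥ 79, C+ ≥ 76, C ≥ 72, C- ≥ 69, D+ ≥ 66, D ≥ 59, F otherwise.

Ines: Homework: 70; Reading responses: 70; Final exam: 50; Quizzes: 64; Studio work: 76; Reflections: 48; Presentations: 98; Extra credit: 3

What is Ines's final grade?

B-

Presentations (98) > Homework (70), so Homework counts as 98.
Weighted total:
  Homework 98 × 0.39 = 38.22
  Reading responses 70 × 0.05 = 3.5
  Final exam 50 × 0.19 = 9.5
  Quizzes 64 × 0.07 = 4.48
  Studio work 76 × 0.09 = 6.84
  Reflections 48 × 0.09 = 4.32
  Presentations 98 × 0.12 = 11.76
Sum = 78.62
Extra credit: 78.62 + 3 = 81.62
81.62 is ≥ 79 and < 82 → B-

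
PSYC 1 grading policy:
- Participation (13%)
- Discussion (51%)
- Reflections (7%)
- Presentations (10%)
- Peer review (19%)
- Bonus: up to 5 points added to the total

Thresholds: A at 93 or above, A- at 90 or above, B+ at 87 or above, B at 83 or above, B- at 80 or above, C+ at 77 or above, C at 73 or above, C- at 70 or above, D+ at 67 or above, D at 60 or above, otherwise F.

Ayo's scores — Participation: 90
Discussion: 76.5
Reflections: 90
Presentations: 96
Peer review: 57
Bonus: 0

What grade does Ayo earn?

Weighted total:
  Participation 90 × 0.13 = 11.7
  Discussion 76.5 × 0.51 = 39.015
  Reflections 90 × 0.07 = 6.3
  Presentations 96 × 0.1 = 9.6
  Peer review 57 × 0.19 = 10.83
Sum = 77.445
Bonus: 77.445 + 0 = 77.445
77.445 is ≥ 77 and < 80 → C+

C+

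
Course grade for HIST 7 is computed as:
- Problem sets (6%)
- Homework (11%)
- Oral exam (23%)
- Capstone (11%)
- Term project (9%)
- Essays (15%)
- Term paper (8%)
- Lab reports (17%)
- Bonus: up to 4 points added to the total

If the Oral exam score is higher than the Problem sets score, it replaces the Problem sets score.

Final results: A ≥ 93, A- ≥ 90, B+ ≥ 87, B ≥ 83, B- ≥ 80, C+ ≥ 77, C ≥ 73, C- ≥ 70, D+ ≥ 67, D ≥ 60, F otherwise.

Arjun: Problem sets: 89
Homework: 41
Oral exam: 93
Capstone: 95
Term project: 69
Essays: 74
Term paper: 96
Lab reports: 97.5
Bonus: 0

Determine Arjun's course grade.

Oral exam (93) > Problem sets (89), so Problem sets counts as 93.
Weighted total:
  Problem sets 93 × 0.06 = 5.58
  Homework 41 × 0.11 = 4.51
  Oral exam 93 × 0.23 = 21.39
  Capstone 95 × 0.11 = 10.45
  Term project 69 × 0.09 = 6.21
  Essays 74 × 0.15 = 11.1
  Term paper 96 × 0.08 = 7.68
  Lab reports 97.5 × 0.17 = 16.575
Sum = 83.495
Bonus: 83.495 + 0 = 83.495
83.495 is ≥ 83 and < 87 → B

B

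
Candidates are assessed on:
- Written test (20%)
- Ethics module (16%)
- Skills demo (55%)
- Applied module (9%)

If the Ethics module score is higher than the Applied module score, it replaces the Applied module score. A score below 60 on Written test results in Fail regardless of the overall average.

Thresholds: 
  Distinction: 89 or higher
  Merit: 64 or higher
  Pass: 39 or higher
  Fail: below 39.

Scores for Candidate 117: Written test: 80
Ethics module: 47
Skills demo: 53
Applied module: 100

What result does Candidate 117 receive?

Pass

Ethics module (47) ≤ Applied module (100), so Applied module stays at 100.
Written test score 80 ≥ 60: minimum met.
Weighted total:
  Written test 80 × 0.2 = 16
  Ethics module 47 × 0.16 = 7.52
  Skills demo 53 × 0.55 = 29.15
  Applied module 100 × 0.09 = 9
Sum = 61.67
61.67 is ≥ 39 and < 64 → Pass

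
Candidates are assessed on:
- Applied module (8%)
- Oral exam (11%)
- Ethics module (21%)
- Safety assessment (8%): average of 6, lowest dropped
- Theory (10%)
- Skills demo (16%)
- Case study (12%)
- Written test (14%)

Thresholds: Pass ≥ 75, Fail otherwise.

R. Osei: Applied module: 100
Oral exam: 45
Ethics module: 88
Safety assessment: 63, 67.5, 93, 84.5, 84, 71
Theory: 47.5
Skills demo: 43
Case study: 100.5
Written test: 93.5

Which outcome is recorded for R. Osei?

Safety assessment: drop 63 → average of remaining 5 = 400/5 = 80
Weighted total:
  Applied module 100 × 0.08 = 8
  Oral exam 45 × 0.11 = 4.95
  Ethics module 88 × 0.21 = 18.48
  Safety assessment 80 × 0.08 = 6.4
  Theory 47.5 × 0.1 = 4.75
  Skills demo 43 × 0.16 = 6.88
  Case study 100.5 × 0.12 = 12.06
  Written test 93.5 × 0.14 = 13.09
Sum = 74.61
74.61 < 75 → Fail

Fail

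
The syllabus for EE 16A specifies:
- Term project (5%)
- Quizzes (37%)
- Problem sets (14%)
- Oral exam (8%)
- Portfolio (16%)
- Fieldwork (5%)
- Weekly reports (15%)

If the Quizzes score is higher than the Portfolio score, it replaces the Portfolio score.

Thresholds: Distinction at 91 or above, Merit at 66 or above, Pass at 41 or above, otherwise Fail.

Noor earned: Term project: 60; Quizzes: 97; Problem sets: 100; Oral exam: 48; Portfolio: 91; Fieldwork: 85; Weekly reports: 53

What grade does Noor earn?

Quizzes (97) > Portfolio (91), so Portfolio counts as 97.
Weighted total:
  Term project 60 × 0.05 = 3
  Quizzes 97 × 0.37 = 35.89
  Problem sets 100 × 0.14 = 14
  Oral exam 48 × 0.08 = 3.84
  Portfolio 97 × 0.16 = 15.52
  Fieldwork 85 × 0.05 = 4.25
  Weekly reports 53 × 0.15 = 7.95
Sum = 84.45
84.45 is ≥ 66 and < 91 → Merit

Merit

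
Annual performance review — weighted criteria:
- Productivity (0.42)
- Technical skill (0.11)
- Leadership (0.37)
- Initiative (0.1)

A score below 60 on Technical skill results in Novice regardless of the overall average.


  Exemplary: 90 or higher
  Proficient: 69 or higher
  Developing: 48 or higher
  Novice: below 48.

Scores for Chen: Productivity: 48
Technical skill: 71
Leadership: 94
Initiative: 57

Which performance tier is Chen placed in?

Technical skill score 71 ≥ 60: minimum met.
Weighted total:
  Productivity 48 × 0.42 = 20.16
  Technical skill 71 × 0.11 = 7.81
  Leadership 94 × 0.37 = 34.78
  Initiative 57 × 0.1 = 5.7
Sum = 68.45
68.45 is ≥ 48 and < 69 → Developing

Developing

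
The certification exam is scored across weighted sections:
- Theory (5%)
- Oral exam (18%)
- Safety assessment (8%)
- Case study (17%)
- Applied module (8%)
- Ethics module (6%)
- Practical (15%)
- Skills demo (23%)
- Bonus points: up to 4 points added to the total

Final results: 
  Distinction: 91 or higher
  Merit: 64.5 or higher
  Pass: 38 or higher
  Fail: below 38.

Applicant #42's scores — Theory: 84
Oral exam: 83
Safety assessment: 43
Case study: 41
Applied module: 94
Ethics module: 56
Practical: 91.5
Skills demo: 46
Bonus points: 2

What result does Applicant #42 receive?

Merit

Weighted total:
  Theory 84 × 0.05 = 4.2
  Oral exam 83 × 0.18 = 14.94
  Safety assessment 43 × 0.08 = 3.44
  Case study 41 × 0.17 = 6.97
  Applied module 94 × 0.08 = 7.52
  Ethics module 56 × 0.06 = 3.36
  Practical 91.5 × 0.15 = 13.725
  Skills demo 46 × 0.23 = 10.58
Sum = 64.735
Bonus points: 64.735 + 2 = 66.735
66.735 is ≥ 64.5 and < 91 → Merit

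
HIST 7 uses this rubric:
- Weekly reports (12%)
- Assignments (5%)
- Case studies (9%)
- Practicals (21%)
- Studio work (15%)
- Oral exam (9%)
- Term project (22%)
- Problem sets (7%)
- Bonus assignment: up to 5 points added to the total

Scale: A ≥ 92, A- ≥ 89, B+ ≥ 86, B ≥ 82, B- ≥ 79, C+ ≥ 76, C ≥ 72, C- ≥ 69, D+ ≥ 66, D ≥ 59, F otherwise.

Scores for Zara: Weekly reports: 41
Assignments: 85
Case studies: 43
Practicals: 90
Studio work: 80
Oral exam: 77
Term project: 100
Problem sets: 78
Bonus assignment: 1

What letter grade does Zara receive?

B-

Weighted total:
  Weekly reports 41 × 0.12 = 4.92
  Assignments 85 × 0.05 = 4.25
  Case studies 43 × 0.09 = 3.87
  Practicals 90 × 0.21 = 18.9
  Studio work 80 × 0.15 = 12
  Oral exam 77 × 0.09 = 6.93
  Term project 100 × 0.22 = 22
  Problem sets 78 × 0.07 = 5.46
Sum = 78.33
Bonus assignment: 78.33 + 1 = 79.33
79.33 is ≥ 79 and < 82 → B-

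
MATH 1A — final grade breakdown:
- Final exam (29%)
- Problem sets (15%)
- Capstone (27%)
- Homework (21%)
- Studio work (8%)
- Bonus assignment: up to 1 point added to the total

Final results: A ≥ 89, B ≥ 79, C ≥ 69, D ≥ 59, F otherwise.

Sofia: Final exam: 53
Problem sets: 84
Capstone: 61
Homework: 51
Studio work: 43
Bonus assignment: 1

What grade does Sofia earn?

D

Weighted total:
  Final exam 53 × 0.29 = 15.37
  Problem sets 84 × 0.15 = 12.6
  Capstone 61 × 0.27 = 16.47
  Homework 51 × 0.21 = 10.71
  Studio work 43 × 0.08 = 3.44
Sum = 58.59
Bonus assignment: 58.59 + 1 = 59.59
59.59 is ≥ 59 and < 69 → D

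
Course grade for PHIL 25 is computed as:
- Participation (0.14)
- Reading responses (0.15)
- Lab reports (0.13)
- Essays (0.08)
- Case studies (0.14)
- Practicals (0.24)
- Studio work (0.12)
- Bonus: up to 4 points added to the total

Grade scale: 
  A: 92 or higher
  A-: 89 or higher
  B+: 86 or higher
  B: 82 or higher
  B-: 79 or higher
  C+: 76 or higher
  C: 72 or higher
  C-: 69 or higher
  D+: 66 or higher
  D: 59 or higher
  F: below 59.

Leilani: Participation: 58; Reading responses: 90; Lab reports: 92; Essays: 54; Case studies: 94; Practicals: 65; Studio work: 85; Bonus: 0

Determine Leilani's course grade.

C+

Weighted total:
  Participation 58 × 0.14 = 8.12
  Reading responses 90 × 0.15 = 13.5
  Lab reports 92 × 0.13 = 11.96
  Essays 54 × 0.08 = 4.32
  Case studies 94 × 0.14 = 13.16
  Practicals 65 × 0.24 = 15.6
  Studio work 85 × 0.12 = 10.2
Sum = 76.86
Bonus: 76.86 + 0 = 76.86
76.86 is ≥ 76 and < 79 → C+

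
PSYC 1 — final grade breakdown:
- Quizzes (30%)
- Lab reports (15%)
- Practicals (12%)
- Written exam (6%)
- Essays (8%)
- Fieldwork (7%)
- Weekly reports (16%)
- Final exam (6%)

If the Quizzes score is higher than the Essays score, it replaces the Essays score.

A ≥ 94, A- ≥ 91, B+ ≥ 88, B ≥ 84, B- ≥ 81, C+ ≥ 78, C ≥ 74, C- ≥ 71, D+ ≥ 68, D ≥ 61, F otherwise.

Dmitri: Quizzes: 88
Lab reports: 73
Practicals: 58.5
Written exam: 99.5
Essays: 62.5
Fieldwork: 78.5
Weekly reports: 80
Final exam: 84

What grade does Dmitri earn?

C+

Quizzes (88) > Essays (62.5), so Essays counts as 88.
Weighted total:
  Quizzes 88 × 0.3 = 26.4
  Lab reports 73 × 0.15 = 10.95
  Practicals 58.5 × 0.12 = 7.02
  Written exam 99.5 × 0.06 = 5.97
  Essays 88 × 0.08 = 7.04
  Fieldwork 78.5 × 0.07 = 5.495
  Weekly reports 80 × 0.16 = 12.8
  Final exam 84 × 0.06 = 5.04
Sum = 80.715
80.715 is ≥ 78 and < 81 → C+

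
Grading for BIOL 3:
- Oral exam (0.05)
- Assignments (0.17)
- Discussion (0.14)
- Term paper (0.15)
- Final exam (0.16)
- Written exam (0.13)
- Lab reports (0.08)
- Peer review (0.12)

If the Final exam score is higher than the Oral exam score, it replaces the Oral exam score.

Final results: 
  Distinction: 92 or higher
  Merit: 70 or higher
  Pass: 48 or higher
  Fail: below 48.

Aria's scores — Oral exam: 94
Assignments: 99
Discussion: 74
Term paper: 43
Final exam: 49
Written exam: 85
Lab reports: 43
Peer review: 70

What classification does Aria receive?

Final exam (49) ≤ Oral exam (94), so Oral exam stays at 94.
Weighted total:
  Oral exam 94 × 0.05 = 4.7
  Assignments 99 × 0.17 = 16.83
  Discussion 74 × 0.14 = 10.36
  Term paper 43 × 0.15 = 6.45
  Final exam 49 × 0.16 = 7.84
  Written exam 85 × 0.13 = 11.05
  Lab reports 43 × 0.08 = 3.44
  Peer review 70 × 0.12 = 8.4
Sum = 69.07
69.07 is ≥ 48 and < 70 → Pass

Pass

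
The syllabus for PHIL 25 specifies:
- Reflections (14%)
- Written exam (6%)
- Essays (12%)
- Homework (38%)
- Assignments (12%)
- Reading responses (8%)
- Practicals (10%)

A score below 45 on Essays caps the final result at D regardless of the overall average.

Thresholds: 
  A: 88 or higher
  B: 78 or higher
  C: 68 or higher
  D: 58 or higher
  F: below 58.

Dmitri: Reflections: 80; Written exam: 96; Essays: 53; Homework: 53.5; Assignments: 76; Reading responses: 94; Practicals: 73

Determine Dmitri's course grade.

D

Essays score 53 ≥ 45: minimum met.
Weighted total:
  Reflections 80 × 0.14 = 11.2
  Written exam 96 × 0.06 = 5.76
  Essays 53 × 0.12 = 6.36
  Homework 53.5 × 0.38 = 20.33
  Assignments 76 × 0.12 = 9.12
  Reading responses 94 × 0.08 = 7.52
  Practicals 73 × 0.1 = 7.3
Sum = 67.59
67.59 is ≥ 58 and < 68 → D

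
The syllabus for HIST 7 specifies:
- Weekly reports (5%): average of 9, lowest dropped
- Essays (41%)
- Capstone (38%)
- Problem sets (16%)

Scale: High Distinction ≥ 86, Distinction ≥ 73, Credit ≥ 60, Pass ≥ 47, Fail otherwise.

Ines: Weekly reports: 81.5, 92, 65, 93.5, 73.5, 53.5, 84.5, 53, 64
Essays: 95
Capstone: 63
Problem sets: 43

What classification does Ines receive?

Distinction

Weekly reports: drop 53 → average of remaining 8 = 607.5/8 = 75.9375
Weighted total:
  Weekly reports 75.9375 × 0.05 = 3.796875
  Essays 95 × 0.41 = 38.95
  Capstone 63 × 0.38 = 23.94
  Problem sets 43 × 0.16 = 6.88
Sum = 73.566875
73.566875 is ≥ 73 and < 86 → Distinction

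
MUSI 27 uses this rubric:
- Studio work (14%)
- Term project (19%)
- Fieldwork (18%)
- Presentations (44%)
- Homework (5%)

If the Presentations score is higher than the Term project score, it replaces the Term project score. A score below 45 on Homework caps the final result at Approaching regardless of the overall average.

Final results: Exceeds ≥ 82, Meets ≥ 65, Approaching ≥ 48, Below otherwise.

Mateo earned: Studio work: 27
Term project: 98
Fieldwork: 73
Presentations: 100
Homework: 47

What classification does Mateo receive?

Exceeds

Presentations (100) > Term project (98), so Term project counts as 100.
Homework score 47 ≥ 45: minimum met.
Weighted total:
  Studio work 27 × 0.14 = 3.78
  Term project 100 × 0.19 = 19
  Fieldwork 73 × 0.18 = 13.14
  Presentations 100 × 0.44 = 44
  Homework 47 × 0.05 = 2.35
Sum = 82.27
82.27 ≥ 82 → Exceeds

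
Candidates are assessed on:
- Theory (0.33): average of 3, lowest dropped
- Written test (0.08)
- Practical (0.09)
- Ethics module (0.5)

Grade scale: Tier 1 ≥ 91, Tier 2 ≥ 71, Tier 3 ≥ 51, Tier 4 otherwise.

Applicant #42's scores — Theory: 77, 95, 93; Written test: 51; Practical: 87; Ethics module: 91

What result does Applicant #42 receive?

Tier 2

Theory: drop 77 → average of remaining 2 = 188/2 = 94
Weighted total:
  Theory 94 × 0.33 = 31.02
  Written test 51 × 0.08 = 4.08
  Practical 87 × 0.09 = 7.83
  Ethics module 91 × 0.5 = 45.5
Sum = 88.43
88.43 is ≥ 71 and < 91 → Tier 2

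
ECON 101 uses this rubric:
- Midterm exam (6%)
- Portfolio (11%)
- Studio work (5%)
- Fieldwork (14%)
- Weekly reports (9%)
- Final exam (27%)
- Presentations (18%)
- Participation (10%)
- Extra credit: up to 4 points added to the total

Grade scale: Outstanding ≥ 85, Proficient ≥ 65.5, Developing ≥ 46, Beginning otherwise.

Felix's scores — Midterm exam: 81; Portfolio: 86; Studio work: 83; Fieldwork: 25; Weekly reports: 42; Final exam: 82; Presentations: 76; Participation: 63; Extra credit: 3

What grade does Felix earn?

Weighted total:
  Midterm exam 81 × 0.06 = 4.86
  Portfolio 86 × 0.11 = 9.46
  Studio work 83 × 0.05 = 4.15
  Fieldwork 25 × 0.14 = 3.5
  Weekly reports 42 × 0.09 = 3.78
  Final exam 82 × 0.27 = 22.14
  Presentations 76 × 0.18 = 13.68
  Participation 63 × 0.1 = 6.3
Sum = 67.87
Extra credit: 67.87 + 3 = 70.87
70.87 is ≥ 65.5 and < 85 → Proficient

Proficient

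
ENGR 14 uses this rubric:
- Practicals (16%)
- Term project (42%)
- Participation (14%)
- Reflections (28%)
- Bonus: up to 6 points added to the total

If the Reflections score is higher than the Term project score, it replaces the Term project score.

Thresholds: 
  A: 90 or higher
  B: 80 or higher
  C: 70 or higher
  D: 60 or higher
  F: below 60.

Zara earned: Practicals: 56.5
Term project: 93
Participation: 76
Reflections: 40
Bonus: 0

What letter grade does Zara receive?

D

Reflections (40) ≤ Term project (93), so Term project stays at 93.
Weighted total:
  Practicals 56.5 × 0.16 = 9.04
  Term project 93 × 0.42 = 39.06
  Participation 76 × 0.14 = 10.64
  Reflections 40 × 0.28 = 11.2
Sum = 69.94
Bonus: 69.94 + 0 = 69.94
69.94 is ≥ 60 and < 70 → D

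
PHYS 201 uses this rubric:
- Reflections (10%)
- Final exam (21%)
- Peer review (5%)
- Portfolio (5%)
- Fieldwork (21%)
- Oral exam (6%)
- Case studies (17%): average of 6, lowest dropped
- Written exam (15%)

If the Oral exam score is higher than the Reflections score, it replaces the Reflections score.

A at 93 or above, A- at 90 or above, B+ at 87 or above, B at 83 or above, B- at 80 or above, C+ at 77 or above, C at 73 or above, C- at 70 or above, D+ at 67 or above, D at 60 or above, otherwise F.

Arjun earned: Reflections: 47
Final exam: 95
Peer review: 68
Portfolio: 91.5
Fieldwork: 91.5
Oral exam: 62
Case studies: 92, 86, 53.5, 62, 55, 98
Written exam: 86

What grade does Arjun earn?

Case studies: drop 53.5 → average of remaining 5 = 393/5 = 78.6
Oral exam (62) > Reflections (47), so Reflections counts as 62.
Weighted total:
  Reflections 62 × 0.1 = 6.2
  Final exam 95 × 0.21 = 19.95
  Peer review 68 × 0.05 = 3.4
  Portfolio 91.5 × 0.05 = 4.575
  Fieldwork 91.5 × 0.21 = 19.215
  Oral exam 62 × 0.06 = 3.72
  Case studies 78.6 × 0.17 = 13.362
  Written exam 86 × 0.15 = 12.9
Sum = 83.322
83.322 is ≥ 83 and < 87 → B

B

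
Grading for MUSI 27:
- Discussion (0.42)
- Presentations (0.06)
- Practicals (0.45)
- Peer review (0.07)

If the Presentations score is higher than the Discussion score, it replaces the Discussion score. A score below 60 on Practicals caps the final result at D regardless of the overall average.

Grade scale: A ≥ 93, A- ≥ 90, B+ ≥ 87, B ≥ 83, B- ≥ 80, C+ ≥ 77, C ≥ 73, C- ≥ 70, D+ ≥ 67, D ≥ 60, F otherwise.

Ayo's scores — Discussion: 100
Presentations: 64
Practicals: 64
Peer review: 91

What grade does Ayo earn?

Presentations (64) ≤ Discussion (100), so Discussion stays at 100.
Practicals score 64 ≥ 60: minimum met.
Weighted total:
  Discussion 100 × 0.42 = 42
  Presentations 64 × 0.06 = 3.84
  Practicals 64 × 0.45 = 28.8
  Peer review 91 × 0.07 = 6.37
Sum = 81.01
81.01 is ≥ 80 and < 83 → B-

B-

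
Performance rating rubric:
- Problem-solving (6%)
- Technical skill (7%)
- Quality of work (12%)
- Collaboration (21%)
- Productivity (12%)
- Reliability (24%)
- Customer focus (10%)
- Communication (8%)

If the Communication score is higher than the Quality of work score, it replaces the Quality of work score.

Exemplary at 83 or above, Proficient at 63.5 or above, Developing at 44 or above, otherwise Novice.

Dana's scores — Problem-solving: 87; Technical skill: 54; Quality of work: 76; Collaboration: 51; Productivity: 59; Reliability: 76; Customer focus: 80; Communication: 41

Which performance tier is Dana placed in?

Communication (41) ≤ Quality of work (76), so Quality of work stays at 76.
Weighted total:
  Problem-solving 87 × 0.06 = 5.22
  Technical skill 54 × 0.07 = 3.78
  Quality of work 76 × 0.12 = 9.12
  Collaboration 51 × 0.21 = 10.71
  Productivity 59 × 0.12 = 7.08
  Reliability 76 × 0.24 = 18.24
  Customer focus 80 × 0.1 = 8
  Communication 41 × 0.08 = 3.28
Sum = 65.43
65.43 is ≥ 63.5 and < 83 → Proficient

Proficient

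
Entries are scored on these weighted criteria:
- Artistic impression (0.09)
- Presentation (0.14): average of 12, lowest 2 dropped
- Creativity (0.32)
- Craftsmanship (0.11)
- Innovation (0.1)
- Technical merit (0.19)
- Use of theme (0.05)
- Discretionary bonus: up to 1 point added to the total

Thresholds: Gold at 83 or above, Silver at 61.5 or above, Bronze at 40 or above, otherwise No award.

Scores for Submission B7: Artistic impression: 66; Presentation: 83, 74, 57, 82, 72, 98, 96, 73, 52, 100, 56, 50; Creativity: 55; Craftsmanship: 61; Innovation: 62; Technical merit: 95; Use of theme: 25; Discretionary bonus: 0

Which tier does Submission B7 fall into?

Presentation: drop 50, 52 → average of remaining 10 = 791/10 = 79.1
Weighted total:
  Artistic impression 66 × 0.09 = 5.94
  Presentation 79.1 × 0.14 = 11.074
  Creativity 55 × 0.32 = 17.6
  Craftsmanship 61 × 0.11 = 6.71
  Innovation 62 × 0.1 = 6.2
  Technical merit 95 × 0.19 = 18.05
  Use of theme 25 × 0.05 = 1.25
Sum = 66.824
Discretionary bonus: 66.824 + 0 = 66.824
66.824 is ≥ 61.5 and < 83 → Silver

Silver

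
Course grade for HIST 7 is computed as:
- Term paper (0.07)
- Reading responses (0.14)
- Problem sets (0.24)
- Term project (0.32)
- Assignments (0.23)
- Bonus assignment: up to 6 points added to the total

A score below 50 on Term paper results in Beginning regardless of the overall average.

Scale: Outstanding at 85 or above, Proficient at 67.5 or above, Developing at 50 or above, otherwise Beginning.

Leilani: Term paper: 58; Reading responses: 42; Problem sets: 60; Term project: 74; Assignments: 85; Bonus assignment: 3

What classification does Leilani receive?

Term paper score 58 ≥ 50: minimum met.
Weighted total:
  Term paper 58 × 0.07 = 4.06
  Reading responses 42 × 0.14 = 5.88
  Problem sets 60 × 0.24 = 14.4
  Term project 74 × 0.32 = 23.68
  Assignments 85 × 0.23 = 19.55
Sum = 67.57
Bonus assignment: 67.57 + 3 = 70.57
70.57 is ≥ 67.5 and < 85 → Proficient

Proficient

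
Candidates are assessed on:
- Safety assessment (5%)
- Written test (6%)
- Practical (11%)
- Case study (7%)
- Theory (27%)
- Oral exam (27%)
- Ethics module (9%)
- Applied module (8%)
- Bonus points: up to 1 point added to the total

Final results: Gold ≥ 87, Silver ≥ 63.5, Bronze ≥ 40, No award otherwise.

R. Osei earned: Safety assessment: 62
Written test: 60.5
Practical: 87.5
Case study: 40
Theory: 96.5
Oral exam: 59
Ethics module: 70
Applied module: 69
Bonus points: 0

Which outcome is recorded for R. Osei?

Weighted total:
  Safety assessment 62 × 0.05 = 3.1
  Written test 60.5 × 0.06 = 3.63
  Practical 87.5 × 0.11 = 9.625
  Case study 40 × 0.07 = 2.8
  Theory 96.5 × 0.27 = 26.055
  Oral exam 59 × 0.27 = 15.93
  Ethics module 70 × 0.09 = 6.3
  Applied module 69 × 0.08 = 5.52
Sum = 72.96
Bonus points: 72.96 + 0 = 72.96
72.96 is ≥ 63.5 and < 87 → Silver

Silver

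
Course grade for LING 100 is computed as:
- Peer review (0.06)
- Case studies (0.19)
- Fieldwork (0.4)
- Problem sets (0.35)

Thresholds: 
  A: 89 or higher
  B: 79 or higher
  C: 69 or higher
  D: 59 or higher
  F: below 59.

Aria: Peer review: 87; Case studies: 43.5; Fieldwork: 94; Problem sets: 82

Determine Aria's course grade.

B

Weighted total:
  Peer review 87 × 0.06 = 5.22
  Case studies 43.5 × 0.19 = 8.265
  Fieldwork 94 × 0.4 = 37.6
  Problem sets 82 × 0.35 = 28.7
Sum = 79.785
79.785 is ≥ 79 and < 89 → B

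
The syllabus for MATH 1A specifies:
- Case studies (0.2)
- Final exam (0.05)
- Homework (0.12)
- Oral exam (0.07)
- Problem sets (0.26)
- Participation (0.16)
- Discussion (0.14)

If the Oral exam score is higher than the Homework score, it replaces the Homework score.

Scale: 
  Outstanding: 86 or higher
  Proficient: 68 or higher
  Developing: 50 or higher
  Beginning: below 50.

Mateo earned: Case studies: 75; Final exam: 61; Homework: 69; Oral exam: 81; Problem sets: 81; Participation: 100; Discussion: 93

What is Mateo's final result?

Oral exam (81) > Homework (69), so Homework counts as 81.
Weighted total:
  Case studies 75 × 0.2 = 15
  Final exam 61 × 0.05 = 3.05
  Homework 81 × 0.12 = 9.72
  Oral exam 81 × 0.07 = 5.67
  Problem sets 81 × 0.26 = 21.06
  Participation 100 × 0.16 = 16
  Discussion 93 × 0.14 = 13.02
Sum = 83.52
83.52 is ≥ 68 and < 86 → Proficient

Proficient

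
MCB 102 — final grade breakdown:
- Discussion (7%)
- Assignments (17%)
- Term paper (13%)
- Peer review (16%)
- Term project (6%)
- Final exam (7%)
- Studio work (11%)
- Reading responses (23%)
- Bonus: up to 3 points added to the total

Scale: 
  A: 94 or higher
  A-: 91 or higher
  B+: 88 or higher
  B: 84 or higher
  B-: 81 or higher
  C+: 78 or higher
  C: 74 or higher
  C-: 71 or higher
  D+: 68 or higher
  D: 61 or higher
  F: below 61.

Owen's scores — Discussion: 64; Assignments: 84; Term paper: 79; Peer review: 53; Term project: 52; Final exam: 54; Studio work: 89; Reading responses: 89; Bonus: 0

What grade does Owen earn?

C

Weighted total:
  Discussion 64 × 0.07 = 4.48
  Assignments 84 × 0.17 = 14.28
  Term paper 79 × 0.13 = 10.27
  Peer review 53 × 0.16 = 8.48
  Term project 52 × 0.06 = 3.12
  Final exam 54 × 0.07 = 3.78
  Studio work 89 × 0.11 = 9.79
  Reading responses 89 × 0.23 = 20.47
Sum = 74.67
Bonus: 74.67 + 0 = 74.67
74.67 is ≥ 74 and < 78 → C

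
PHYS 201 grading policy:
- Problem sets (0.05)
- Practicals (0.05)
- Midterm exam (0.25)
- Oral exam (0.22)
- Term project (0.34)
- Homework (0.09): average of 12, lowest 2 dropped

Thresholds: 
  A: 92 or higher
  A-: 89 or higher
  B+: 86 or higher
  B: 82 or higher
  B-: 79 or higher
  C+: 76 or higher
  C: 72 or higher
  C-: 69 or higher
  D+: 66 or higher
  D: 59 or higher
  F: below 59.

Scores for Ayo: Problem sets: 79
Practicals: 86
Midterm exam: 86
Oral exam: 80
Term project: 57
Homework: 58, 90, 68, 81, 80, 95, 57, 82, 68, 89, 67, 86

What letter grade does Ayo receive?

C

Homework: drop 57, 58 → average of remaining 10 = 806/10 = 80.6
Weighted total:
  Problem sets 79 × 0.05 = 3.95
  Practicals 86 × 0.05 = 4.3
  Midterm exam 86 × 0.25 = 21.5
  Oral exam 80 × 0.22 = 17.6
  Term project 57 × 0.34 = 19.38
  Homework 80.6 × 0.09 = 7.254
Sum = 73.984
73.984 is ≥ 72 and < 76 → C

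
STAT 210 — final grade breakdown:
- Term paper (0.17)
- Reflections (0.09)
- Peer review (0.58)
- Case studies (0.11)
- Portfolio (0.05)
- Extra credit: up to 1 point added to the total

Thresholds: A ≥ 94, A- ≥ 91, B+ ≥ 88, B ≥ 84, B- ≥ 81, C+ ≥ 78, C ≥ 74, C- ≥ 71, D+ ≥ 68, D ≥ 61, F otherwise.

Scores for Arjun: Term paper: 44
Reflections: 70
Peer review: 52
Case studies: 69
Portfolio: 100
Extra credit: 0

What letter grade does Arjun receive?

F

Weighted total:
  Term paper 44 × 0.17 = 7.48
  Reflections 70 × 0.09 = 6.3
  Peer review 52 × 0.58 = 30.16
  Case studies 69 × 0.11 = 7.59
  Portfolio 100 × 0.05 = 5
Sum = 56.53
Extra credit: 56.53 + 0 = 56.53
56.53 < 61 → F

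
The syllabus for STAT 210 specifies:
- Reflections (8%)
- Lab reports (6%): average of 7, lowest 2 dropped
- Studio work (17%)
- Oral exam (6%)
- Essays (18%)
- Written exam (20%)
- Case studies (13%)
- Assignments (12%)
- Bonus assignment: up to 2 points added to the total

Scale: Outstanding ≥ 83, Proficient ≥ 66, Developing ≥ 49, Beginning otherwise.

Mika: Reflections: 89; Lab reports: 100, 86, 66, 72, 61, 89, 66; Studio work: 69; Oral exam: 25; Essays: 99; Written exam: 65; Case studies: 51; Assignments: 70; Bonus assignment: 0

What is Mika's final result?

Lab reports: drop 61, 66 → average of remaining 5 = 413/5 = 82.6
Weighted total:
  Reflections 89 × 0.08 = 7.12
  Lab reports 82.6 × 0.06 = 4.956
  Studio work 69 × 0.17 = 11.73
  Oral exam 25 × 0.06 = 1.5
  Essays 99 × 0.18 = 17.82
  Written exam 65 × 0.2 = 13
  Case studies 51 × 0.13 = 6.63
  Assignments 70 × 0.12 = 8.4
Sum = 71.156
Bonus assignment: 71.156 + 0 = 71.156
71.156 is ≥ 66 and < 83 → Proficient

Proficient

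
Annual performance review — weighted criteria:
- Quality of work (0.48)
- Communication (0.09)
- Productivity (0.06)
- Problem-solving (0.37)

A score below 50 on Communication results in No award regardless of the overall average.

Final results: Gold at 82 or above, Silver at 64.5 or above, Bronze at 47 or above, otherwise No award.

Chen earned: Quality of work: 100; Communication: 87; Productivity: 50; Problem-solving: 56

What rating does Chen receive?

Communication score 87 ≥ 50: minimum met.
Weighted total:
  Quality of work 100 × 0.48 = 48
  Communication 87 × 0.09 = 7.83
  Productivity 50 × 0.06 = 3
  Problem-solving 56 × 0.37 = 20.72
Sum = 79.55
79.55 is ≥ 64.5 and < 82 → Silver

Silver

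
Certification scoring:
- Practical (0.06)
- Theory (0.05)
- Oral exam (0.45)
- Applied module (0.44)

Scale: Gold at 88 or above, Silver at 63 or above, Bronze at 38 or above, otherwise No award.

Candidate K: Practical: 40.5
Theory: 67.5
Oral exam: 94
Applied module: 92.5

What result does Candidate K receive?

Weighted total:
  Practical 40.5 × 0.06 = 2.43
  Theory 67.5 × 0.05 = 3.375
  Oral exam 94 × 0.45 = 42.3
  Applied module 92.5 × 0.44 = 40.7
Sum = 88.805
88.805 ≥ 88 → Gold

Gold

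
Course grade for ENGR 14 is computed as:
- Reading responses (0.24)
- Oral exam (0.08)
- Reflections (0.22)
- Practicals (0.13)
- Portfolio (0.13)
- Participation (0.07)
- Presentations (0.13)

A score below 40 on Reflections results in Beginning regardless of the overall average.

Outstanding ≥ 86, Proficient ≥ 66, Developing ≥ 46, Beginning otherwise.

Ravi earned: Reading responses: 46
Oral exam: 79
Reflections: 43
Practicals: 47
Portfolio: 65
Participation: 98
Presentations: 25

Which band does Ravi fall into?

Reflections score 43 ≥ 40: minimum met.
Weighted total:
  Reading responses 46 × 0.24 = 11.04
  Oral exam 79 × 0.08 = 6.32
  Reflections 43 × 0.22 = 9.46
  Practicals 47 × 0.13 = 6.11
  Portfolio 65 × 0.13 = 8.45
  Participation 98 × 0.07 = 6.86
  Presentations 25 × 0.13 = 3.25
Sum = 51.49
51.49 is ≥ 46 and < 66 → Developing

Developing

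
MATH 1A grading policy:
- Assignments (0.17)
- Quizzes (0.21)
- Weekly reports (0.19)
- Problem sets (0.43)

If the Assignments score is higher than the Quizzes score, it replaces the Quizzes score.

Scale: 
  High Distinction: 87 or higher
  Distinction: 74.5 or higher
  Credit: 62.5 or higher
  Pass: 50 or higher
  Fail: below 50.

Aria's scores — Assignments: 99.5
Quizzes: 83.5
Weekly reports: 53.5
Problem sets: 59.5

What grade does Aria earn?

Assignments (99.5) > Quizzes (83.5), so Quizzes counts as 99.5.
Weighted total:
  Assignments 99.5 × 0.17 = 16.915
  Quizzes 99.5 × 0.21 = 20.895
  Weekly reports 53.5 × 0.19 = 10.165
  Problem sets 59.5 × 0.43 = 25.585
Sum = 73.56
73.56 is ≥ 62.5 and < 74.5 → Credit

Credit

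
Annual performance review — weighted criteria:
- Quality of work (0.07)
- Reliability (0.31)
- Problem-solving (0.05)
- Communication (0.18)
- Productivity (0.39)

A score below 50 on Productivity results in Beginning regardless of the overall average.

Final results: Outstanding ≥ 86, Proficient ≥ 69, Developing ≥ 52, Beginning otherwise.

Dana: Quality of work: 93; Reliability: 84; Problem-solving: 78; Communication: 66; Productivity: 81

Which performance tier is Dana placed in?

Productivity score 81 ≥ 50: minimum met.
Weighted total:
  Quality of work 93 × 0.07 = 6.51
  Reliability 84 × 0.31 = 26.04
  Problem-solving 78 × 0.05 = 3.9
  Communication 66 × 0.18 = 11.88
  Productivity 81 × 0.39 = 31.59
Sum = 79.92
79.92 is ≥ 69 and < 86 → Proficient

Proficient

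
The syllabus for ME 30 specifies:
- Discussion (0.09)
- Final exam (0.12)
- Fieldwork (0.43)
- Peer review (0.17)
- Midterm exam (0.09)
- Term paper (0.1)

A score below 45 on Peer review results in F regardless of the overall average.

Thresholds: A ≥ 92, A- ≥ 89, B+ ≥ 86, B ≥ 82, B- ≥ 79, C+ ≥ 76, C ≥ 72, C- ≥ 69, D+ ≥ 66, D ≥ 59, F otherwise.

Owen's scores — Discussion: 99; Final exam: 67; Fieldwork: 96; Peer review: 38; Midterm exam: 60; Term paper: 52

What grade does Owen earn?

Peer review score 38 < 45: minimum not met.
Weighted total:
  Discussion 99 × 0.09 = 8.91
  Final exam 67 × 0.12 = 8.04
  Fieldwork 96 × 0.43 = 41.28
  Peer review 38 × 0.17 = 6.46
  Midterm exam 60 × 0.09 = 5.4
  Term paper 52 × 0.1 = 5.2
Sum = 75.29
Because the Peer review minimum was not met, the result is F.

F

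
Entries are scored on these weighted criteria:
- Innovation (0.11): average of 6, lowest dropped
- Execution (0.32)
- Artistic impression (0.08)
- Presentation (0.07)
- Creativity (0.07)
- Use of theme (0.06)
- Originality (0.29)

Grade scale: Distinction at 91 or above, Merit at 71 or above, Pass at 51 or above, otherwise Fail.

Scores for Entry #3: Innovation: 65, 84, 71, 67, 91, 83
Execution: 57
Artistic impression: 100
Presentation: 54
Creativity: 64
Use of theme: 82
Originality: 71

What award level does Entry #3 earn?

Innovation: drop 65 → average of remaining 5 = 396/5 = 79.2
Weighted total:
  Innovation 79.2 × 0.11 = 8.712
  Execution 57 × 0.32 = 18.24
  Artistic impression 100 × 0.08 = 8
  Presentation 54 × 0.07 = 3.78
  Creativity 64 × 0.07 = 4.48
  Use of theme 82 × 0.06 = 4.92
  Originality 71 × 0.29 = 20.59
Sum = 68.722
68.722 is ≥ 51 and < 71 → Pass

Pass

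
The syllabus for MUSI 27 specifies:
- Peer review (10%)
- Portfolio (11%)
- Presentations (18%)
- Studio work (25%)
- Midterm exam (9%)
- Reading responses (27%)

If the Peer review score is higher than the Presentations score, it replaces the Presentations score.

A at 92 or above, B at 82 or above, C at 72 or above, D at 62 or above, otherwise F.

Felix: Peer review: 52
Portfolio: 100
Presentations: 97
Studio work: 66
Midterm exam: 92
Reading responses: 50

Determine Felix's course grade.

Peer review (52) ≤ Presentations (97), so Presentations stays at 97.
Weighted total:
  Peer review 52 × 0.1 = 5.2
  Portfolio 100 × 0.11 = 11
  Presentations 97 × 0.18 = 17.46
  Studio work 66 × 0.25 = 16.5
  Midterm exam 92 × 0.09 = 8.28
  Reading responses 50 × 0.27 = 13.5
Sum = 71.94
71.94 is ≥ 62 and < 72 → D

D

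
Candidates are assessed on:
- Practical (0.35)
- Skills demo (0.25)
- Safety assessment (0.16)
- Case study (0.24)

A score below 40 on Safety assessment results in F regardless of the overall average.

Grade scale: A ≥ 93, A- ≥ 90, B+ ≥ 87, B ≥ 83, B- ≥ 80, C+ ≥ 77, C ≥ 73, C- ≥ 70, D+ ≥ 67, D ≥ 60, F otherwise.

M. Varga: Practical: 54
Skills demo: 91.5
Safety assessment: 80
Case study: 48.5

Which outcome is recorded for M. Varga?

D

Safety assessment score 80 ≥ 40: minimum met.
Weighted total:
  Practical 54 × 0.35 = 18.9
  Skills demo 91.5 × 0.25 = 22.875
  Safety assessment 80 × 0.16 = 12.8
  Case study 48.5 × 0.24 = 11.64
Sum = 66.215
66.215 is ≥ 60 and < 67 → D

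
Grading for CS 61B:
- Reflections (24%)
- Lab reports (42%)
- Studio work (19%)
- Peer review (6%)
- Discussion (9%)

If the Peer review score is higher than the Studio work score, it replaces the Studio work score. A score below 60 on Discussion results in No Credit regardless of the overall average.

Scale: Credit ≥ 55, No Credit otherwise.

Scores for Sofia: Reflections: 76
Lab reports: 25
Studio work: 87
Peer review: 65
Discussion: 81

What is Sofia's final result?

Peer review (65) ≤ Studio work (87), so Studio work stays at 87.
Discussion score 81 ≥ 60: minimum met.
Weighted total:
  Reflections 76 × 0.24 = 18.24
  Lab reports 25 × 0.42 = 10.5
  Studio work 87 × 0.19 = 16.53
  Peer review 65 × 0.06 = 3.9
  Discussion 81 × 0.09 = 7.29
Sum = 56.46
56.46 ≥ 55 → Credit

Credit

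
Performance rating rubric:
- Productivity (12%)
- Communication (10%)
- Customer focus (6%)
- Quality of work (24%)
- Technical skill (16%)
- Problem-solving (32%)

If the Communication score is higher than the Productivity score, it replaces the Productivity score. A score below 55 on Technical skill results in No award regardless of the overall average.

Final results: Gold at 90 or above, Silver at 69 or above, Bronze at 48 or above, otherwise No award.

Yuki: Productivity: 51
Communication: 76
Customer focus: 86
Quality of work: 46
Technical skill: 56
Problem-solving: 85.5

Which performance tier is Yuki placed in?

Communication (76) > Productivity (51), so Productivity counts as 76.
Technical skill score 56 ≥ 55: minimum met.
Weighted total:
  Productivity 76 × 0.12 = 9.12
  Communication 76 × 0.1 = 7.6
  Customer focus 86 × 0.06 = 5.16
  Quality of work 46 × 0.24 = 11.04
  Technical skill 56 × 0.16 = 8.96
  Problem-solving 85.5 × 0.32 = 27.36
Sum = 69.24
69.24 is ≥ 69 and < 90 → Silver

Silver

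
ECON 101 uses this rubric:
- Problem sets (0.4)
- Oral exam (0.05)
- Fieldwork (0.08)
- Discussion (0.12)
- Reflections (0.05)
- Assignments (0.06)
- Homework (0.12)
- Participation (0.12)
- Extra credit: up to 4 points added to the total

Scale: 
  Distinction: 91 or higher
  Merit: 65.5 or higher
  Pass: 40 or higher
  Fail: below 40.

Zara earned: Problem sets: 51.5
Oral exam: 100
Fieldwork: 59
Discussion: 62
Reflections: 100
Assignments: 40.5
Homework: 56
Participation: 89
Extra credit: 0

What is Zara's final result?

Weighted total:
  Problem sets 51.5 × 0.4 = 20.6
  Oral exam 100 × 0.05 = 5
  Fieldwork 59 × 0.08 = 4.72
  Discussion 62 × 0.12 = 7.44
  Reflections 100 × 0.05 = 5
  Assignments 40.5 × 0.06 = 2.43
  Homework 56 × 0.12 = 6.72
  Participation 89 × 0.12 = 10.68
Sum = 62.59
Extra credit: 62.59 + 0 = 62.59
62.59 is ≥ 40 and < 65.5 → Pass

Pass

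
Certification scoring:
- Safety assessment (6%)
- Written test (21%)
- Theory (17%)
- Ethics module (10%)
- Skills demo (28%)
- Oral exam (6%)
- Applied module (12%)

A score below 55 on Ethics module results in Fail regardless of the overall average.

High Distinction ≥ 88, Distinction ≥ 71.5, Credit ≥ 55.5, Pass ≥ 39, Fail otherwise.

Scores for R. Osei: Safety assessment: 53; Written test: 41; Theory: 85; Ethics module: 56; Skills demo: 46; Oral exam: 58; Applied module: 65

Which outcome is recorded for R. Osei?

Credit

Ethics module score 56 ≥ 55: minimum met.
Weighted total:
  Safety assessment 53 × 0.06 = 3.18
  Written test 41 × 0.21 = 8.61
  Theory 85 × 0.17 = 14.45
  Ethics module 56 × 0.1 = 5.6
  Skills demo 46 × 0.28 = 12.88
  Oral exam 58 × 0.06 = 3.48
  Applied module 65 × 0.12 = 7.8
Sum = 56
56 is ≥ 55.5 and < 71.5 → Credit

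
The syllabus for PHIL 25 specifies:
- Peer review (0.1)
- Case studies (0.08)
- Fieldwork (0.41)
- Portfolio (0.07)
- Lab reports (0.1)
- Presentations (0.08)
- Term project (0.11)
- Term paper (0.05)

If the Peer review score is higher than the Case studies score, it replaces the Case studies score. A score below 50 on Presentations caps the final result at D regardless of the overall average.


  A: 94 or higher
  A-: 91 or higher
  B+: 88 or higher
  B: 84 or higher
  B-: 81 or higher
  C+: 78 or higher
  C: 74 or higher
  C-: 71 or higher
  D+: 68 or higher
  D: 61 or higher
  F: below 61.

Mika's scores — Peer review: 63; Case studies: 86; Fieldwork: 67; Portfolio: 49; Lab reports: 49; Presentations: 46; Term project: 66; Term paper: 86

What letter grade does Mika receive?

Peer review (63) ≤ Case studies (86), so Case studies stays at 86.
Presentations score 46 < 50: minimum not met.
Weighted total:
  Peer review 63 × 0.1 = 6.3
  Case studies 86 × 0.08 = 6.88
  Fieldwork 67 × 0.41 = 27.47
  Portfolio 49 × 0.07 = 3.43
  Lab reports 49 × 0.1 = 4.9
  Presentations 46 × 0.08 = 3.68
  Term project 66 × 0.11 = 7.26
  Term paper 86 × 0.05 = 4.3
Sum = 64.22
64.22 would be D; cap at D applies → D.

D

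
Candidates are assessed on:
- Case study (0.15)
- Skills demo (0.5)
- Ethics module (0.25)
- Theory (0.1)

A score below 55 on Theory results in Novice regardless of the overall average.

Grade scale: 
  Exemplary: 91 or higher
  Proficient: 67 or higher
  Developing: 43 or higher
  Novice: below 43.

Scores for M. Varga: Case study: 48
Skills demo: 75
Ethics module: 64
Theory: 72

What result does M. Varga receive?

Proficient

Theory score 72 ≥ 55: minimum met.
Weighted total:
  Case study 48 × 0.15 = 7.2
  Skills demo 75 × 0.5 = 37.5
  Ethics module 64 × 0.25 = 16
  Theory 72 × 0.1 = 7.2
Sum = 67.9
67.9 is ≥ 67 and < 91 → Proficient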